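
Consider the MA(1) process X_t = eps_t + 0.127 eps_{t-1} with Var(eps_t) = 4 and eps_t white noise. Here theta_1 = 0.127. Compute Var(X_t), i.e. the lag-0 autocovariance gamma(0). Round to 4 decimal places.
\gamma(0) = 4.0645

For an MA(q) process X_t = eps_t + sum_i theta_i eps_{t-i} with
Var(eps_t) = sigma^2, the variance is
  gamma(0) = sigma^2 * (1 + sum_i theta_i^2).
  sum_i theta_i^2 = (0.127)^2 = 0.016129.
  gamma(0) = 4 * (1 + 0.016129) = 4 * 1.016129 = 4.064516, which rounds to 4.0645.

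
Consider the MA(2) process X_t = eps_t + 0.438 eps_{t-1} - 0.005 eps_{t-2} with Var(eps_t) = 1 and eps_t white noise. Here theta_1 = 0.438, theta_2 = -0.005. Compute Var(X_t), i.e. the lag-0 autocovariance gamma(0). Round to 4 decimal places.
\gamma(0) = 1.1919

For an MA(q) process X_t = eps_t + sum_i theta_i eps_{t-i} with
Var(eps_t) = sigma^2, the variance is
  gamma(0) = sigma^2 * (1 + sum_i theta_i^2).
  sum_i theta_i^2 = (0.438)^2 + (-0.005)^2 = 0.191844 + 0.000025 = 0.191869.
  gamma(0) = 1 * (1 + 0.191869) = 1 * 1.191869 = 1.191869, which rounds to 1.1919.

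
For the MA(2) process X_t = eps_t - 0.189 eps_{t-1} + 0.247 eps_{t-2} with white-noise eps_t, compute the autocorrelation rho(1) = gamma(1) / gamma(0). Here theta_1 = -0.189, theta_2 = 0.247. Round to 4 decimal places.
\rho(1) = -0.2149

For an MA(q) process with theta_0 = 1, the autocovariance is
  gamma(k) = sigma^2 * sum_{i=0..q-k} theta_i * theta_{i+k},
and rho(k) = gamma(k) / gamma(0). Sigma^2 cancels.
  numerator   = (1)*(-0.189) + (-0.189)*(0.247) = -0.235683.
  denominator = (1)^2 + (-0.189)^2 + (0.247)^2 = 1.09673.
  rho(1) = -0.235683 / 1.09673 = -0.2149.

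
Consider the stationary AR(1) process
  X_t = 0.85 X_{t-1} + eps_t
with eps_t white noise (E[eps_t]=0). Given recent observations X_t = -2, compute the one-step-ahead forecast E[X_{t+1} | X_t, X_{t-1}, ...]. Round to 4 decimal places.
E[X_{t+1} \mid \mathcal F_t] = -1.7000

For an AR(p) model X_t = c + sum_i phi_i X_{t-i} + eps_t, the
one-step-ahead conditional mean is
  E[X_{t+1} | X_t, ...] = c + sum_i phi_i X_{t+1-i}.
Substitute known values:
  E[X_{t+1} | ...] = (0.85) * (-2)
                   = -1.7000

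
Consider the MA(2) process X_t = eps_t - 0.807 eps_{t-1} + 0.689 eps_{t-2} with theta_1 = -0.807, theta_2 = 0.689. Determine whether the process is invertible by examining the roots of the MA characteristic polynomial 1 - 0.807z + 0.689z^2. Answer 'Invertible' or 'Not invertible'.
\text{Invertible}

The MA(q) characteristic polynomial is P(z) = 1 - 0.807z + 0.689z^2.
Invertibility requires all roots to lie outside the unit circle, i.e. |z| > 1 for every root.
Set 1 + (-0.807) z + (0.689) z^2 = 0, i.e. a z^2 + b z + c = 0 with a = 0.689, b = -0.807, c = 1.
Discriminant D = b^2 - 4ac = (-0.807)^2 - 4*(0.689)*1 = 0.651249 - (2.756) = -2.104751.
D < 0, so the roots are the complex-conjugate pair z = (-b +/- i sqrt(-D)) / (2a) = 0.5856 +/- 1.0528i.
For a conjugate pair |z|^2 = z * conj(z) = (product of roots) = c/a = 1/(0.689) = 1.451379, so |z| = sqrt(1.451379) = 1.2047 for both roots.
Moduli of all roots: 1.2047, 1.2047.
All moduli strictly greater than 1? Yes.
Verdict: Invertible.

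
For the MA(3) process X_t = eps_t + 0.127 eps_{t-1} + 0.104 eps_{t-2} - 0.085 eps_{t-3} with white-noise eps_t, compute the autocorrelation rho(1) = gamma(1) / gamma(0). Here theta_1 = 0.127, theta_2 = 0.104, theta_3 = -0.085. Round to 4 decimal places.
\rho(1) = 0.1270

For an MA(q) process with theta_0 = 1, the autocovariance is
  gamma(k) = sigma^2 * sum_{i=0..q-k} theta_i * theta_{i+k},
and rho(k) = gamma(k) / gamma(0). Sigma^2 cancels.
  numerator   = (1)*(0.127) + (0.127)*(0.104) + (0.104)*(-0.085) = 0.131368.
  denominator = (1)^2 + (0.127)^2 + (0.104)^2 + (-0.085)^2 = 1.03417.
  rho(1) = 0.131368 / 1.03417 = 0.1270.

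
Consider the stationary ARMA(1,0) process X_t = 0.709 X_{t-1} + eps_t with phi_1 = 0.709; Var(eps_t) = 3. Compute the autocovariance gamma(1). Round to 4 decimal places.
\gamma(1) = 4.2769

Multiply the model equation by X_{t-k} and take expectations. With theta_0 = psi_0 = 1 and psi_j the MA(infinity) weights, this gives
  gamma(k) - sum_i phi_i gamma(k-i) = c_k,
  c_k = sigma^2 * sum_{j=k..q} theta_j psi_{j-k}   (c_k = 0 for k > q),
using gamma(-m) = gamma(m).
Pure AR (q = 0): c_0 = sigma^2 = 3, c_k = 0 for k >= 1.
Equations for k = 0 and k = 1 (AR order 1):
  gamma(0) = phi_1 gamma(1) + c_0
  gamma(1) = phi_1 gamma(0) + c_1
Substituting the second into the first: gamma(0) (1 - phi_1^2) = c_0 + phi_1 c_1, so
  gamma(0) = c_0 / (1 - phi_1^2) = 3 / (1 - (0.709)^2) = 3 / 0.497319 = 6.032345.
  gamma(1) = phi_1 gamma(0) = (0.709)(6.032345) = 4.276933.
Therefore gamma(1) = 4.2769 (to 4 decimal places).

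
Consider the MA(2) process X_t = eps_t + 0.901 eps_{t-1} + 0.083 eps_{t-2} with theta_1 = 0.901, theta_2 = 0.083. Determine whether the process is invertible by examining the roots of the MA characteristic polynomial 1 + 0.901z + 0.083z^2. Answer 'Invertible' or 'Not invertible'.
\text{Invertible}

The MA(q) characteristic polynomial is P(z) = 1 + 0.901z + 0.083z^2.
Invertibility requires all roots to lie outside the unit circle, i.e. |z| > 1 for every root.
Set 1 + (0.901) z + (0.083) z^2 = 0, i.e. a z^2 + b z + c = 0 with a = 0.083, b = 0.901, c = 1.
Discriminant D = b^2 - 4ac = (0.901)^2 - 4*(0.083)*1 = 0.811801 - (0.332) = 0.479801.
D >= 0, so the roots are real: z = (-b +/- sqrt(D)) / (2a) = (-0.901 +/- 0.692677) / (0.166).
  z_1 = (-0.901 + 0.692677) / (0.166) = -1.255,   |z_1| = 1.255.
  z_2 = (-0.901 - 0.692677) / (0.166) = -9.6005,   |z_2| = 9.6005.
Moduli of all roots: 1.2550, 9.6005.
All moduli strictly greater than 1? Yes.
Verdict: Invertible.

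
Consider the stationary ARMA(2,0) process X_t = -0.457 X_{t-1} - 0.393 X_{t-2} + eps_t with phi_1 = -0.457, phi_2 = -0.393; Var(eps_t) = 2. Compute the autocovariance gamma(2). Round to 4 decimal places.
\gamma(2) = -0.6443

Multiply the model equation by X_{t-k} and take expectations. With theta_0 = psi_0 = 1 and psi_j the MA(infinity) weights, this gives
  gamma(k) - sum_i phi_i gamma(k-i) = c_k,
  c_k = sigma^2 * sum_{j=k..q} theta_j psi_{j-k}   (c_k = 0 for k > q),
using gamma(-m) = gamma(m).
Pure AR (q = 0): c_0 = sigma^2 = 2, c_k = 0 for k >= 1.
Equations for k = 0, 1, 2 (AR order 2, c_2 = 0):
  (E0) gamma(0) = phi_1 gamma(1) + phi_2 gamma(2) + c_0
  (E1) gamma(1) = phi_1 gamma(0) + phi_2 gamma(1) + c_1
  (E2) gamma(2) = phi_1 gamma(1) + phi_2 gamma(0)
From (E1): gamma(1) = A gamma(0) + B with
  A = phi_1 / (1 - phi_2) = -0.457 / 1.393 = -0.328069,   B = c_1 / (1 - phi_2) = 0 / 1.393 = 0.
Insert (E2) into (E0): gamma(0) (1 - phi_2^2) = phi_1 (1 + phi_2) gamma(1) + c_0.
  phi_1 (1 + phi_2) = (-0.457)(0.607) = -0.277399,   1 - phi_2^2 = 0.845551.
Replace gamma(1) by A gamma(0) + B and collect gamma(0):
  gamma(0) [0.845551 - (-0.277399)(-0.328069)] = c_0 = 2
  gamma(0) * 0.754545 = 2
  gamma(0) = 2 / 0.754545 = 2.650604.
  gamma(1) = A gamma(0) = (-0.328069)(2.650604) = -0.869581.
  gamma(2) = phi_1 gamma(1) + phi_2 gamma(0) = (-0.457)(-0.869581) + (-0.393)(2.650604) = -0.644289.
Therefore gamma(2) = -0.6443 (to 4 decimal places).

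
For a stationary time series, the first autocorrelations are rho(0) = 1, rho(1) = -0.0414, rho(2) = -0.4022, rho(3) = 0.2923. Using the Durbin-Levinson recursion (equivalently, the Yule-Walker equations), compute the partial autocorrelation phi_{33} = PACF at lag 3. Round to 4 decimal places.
\phi_{33} = 0.3020

The PACF at lag k is phi_{kk}, the last component of the solution
to the Yule-Walker system G_k phi = r_k where
  (G_k)_{ij} = rho(|i - j|), (r_k)_i = rho(i), i,j = 1..k.
Equivalently, Durbin-Levinson gives phi_{kk} iteratively:
  phi_{11} = rho(1)
  phi_{kk} = [rho(k) - sum_{j=1..k-1} phi_{k-1,j} rho(k-j)]
            / [1 - sum_{j=1..k-1} phi_{k-1,j} rho(j)],
  phi_{k,j} = phi_{k-1,j} - phi_{kk} phi_{k-1,k-j},  j = 1..k-1.
Step k = 1:
  phi_11 = rho(1) = -0.0414.
Step k = 2:
  phi_22 = [rho(2) - phi_11 rho(1)] / [1 - phi_11 rho(1)] = [-0.4022 - (-0.0414)(-0.0414)] / [1 - (-0.0414)(-0.0414)]
         = -0.40391396 / 0.99828604 = -0.404607.
  Update: phi_21 = phi_11 - phi_22 phi_11 = -0.0414 - (-0.404607)(-0.0414) = -0.058151.
Step k = 3:
  phi_33 = [rho(3) - phi_21 rho(2) - phi_22 rho(1)] / [1 - phi_21 rho(1) - phi_22 rho(2)]
    numerator   = 0.2923 - (-0.058151)(-0.4022) - (-0.404607)(-0.0414) = 0.25216102
    denominator = 1 - (-0.058151)(-0.0414) - (-0.404607)(-0.4022) = 0.83485945
  phi_33 = 0.25216102 / 0.83485945 = 0.302.
Therefore phi_{33} = 0.3020.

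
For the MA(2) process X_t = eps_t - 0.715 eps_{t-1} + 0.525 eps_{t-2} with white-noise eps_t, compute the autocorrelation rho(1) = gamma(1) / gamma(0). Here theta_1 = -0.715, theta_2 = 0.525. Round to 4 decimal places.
\rho(1) = -0.6102

For an MA(q) process with theta_0 = 1, the autocovariance is
  gamma(k) = sigma^2 * sum_{i=0..q-k} theta_i * theta_{i+k},
and rho(k) = gamma(k) / gamma(0). Sigma^2 cancels.
  numerator   = (1)*(-0.715) + (-0.715)*(0.525) = -1.090375.
  denominator = (1)^2 + (-0.715)^2 + (0.525)^2 = 1.78685.
  rho(1) = -1.090375 / 1.78685 = -0.6102.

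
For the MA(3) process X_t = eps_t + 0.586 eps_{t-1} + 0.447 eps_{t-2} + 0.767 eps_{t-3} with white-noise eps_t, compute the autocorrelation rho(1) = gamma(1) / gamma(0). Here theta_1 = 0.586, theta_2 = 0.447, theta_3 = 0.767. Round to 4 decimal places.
\rho(1) = 0.5587

For an MA(q) process with theta_0 = 1, the autocovariance is
  gamma(k) = sigma^2 * sum_{i=0..q-k} theta_i * theta_{i+k},
and rho(k) = gamma(k) / gamma(0). Sigma^2 cancels.
  numerator   = (1)*(0.586) + (0.586)*(0.447) + (0.447)*(0.767) = 1.190791.
  denominator = (1)^2 + (0.586)^2 + (0.447)^2 + (0.767)^2 = 2.131494.
  rho(1) = 1.190791 / 2.131494 = 0.5587.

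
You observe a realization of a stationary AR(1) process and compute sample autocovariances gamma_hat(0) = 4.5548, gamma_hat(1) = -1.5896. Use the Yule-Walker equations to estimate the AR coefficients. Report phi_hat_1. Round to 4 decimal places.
\hat\phi_{1} = -0.3490

The Yule-Walker equations for an AR(p) process read, in matrix form,
  Gamma_p phi = r_p,   with   (Gamma_p)_{ij} = gamma(|i - j|),
                       (r_p)_i = gamma(i),   i,j = 1..p.
Substitute the sample gammas (Toeplitz matrix and right-hand side of size 1):
  Gamma_p = [[4.5548]]
  r_p     = [-1.5896]
With p = 1 this is the single equation gamma(0) phi_1 = gamma(1):
  phi_hat_1 = gamma(1) / gamma(0) = -1.5896 / 4.5548 = -0.3490.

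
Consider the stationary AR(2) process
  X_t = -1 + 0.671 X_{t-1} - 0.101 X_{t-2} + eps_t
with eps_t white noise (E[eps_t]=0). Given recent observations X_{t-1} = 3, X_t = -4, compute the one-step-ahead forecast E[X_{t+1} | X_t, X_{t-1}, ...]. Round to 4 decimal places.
E[X_{t+1} \mid \mathcal F_t] = -3.9870

For an AR(p) model X_t = c + sum_i phi_i X_{t-i} + eps_t, the
one-step-ahead conditional mean is
  E[X_{t+1} | X_t, ...] = c + sum_i phi_i X_{t+1-i}.
Substitute known values:
  E[X_{t+1} | ...] = -1 + (0.671) * (-4) + (-0.101) * (3)
                   = -3.9870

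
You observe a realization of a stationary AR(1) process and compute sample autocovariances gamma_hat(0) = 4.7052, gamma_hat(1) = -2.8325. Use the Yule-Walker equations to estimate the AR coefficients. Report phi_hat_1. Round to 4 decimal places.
\hat\phi_{1} = -0.6020

The Yule-Walker equations for an AR(p) process read, in matrix form,
  Gamma_p phi = r_p,   with   (Gamma_p)_{ij} = gamma(|i - j|),
                       (r_p)_i = gamma(i),   i,j = 1..p.
Substitute the sample gammas (Toeplitz matrix and right-hand side of size 1):
  Gamma_p = [[4.7052]]
  r_p     = [-2.8325]
With p = 1 this is the single equation gamma(0) phi_1 = gamma(1):
  phi_hat_1 = gamma(1) / gamma(0) = -2.8325 / 4.7052 = -0.6020.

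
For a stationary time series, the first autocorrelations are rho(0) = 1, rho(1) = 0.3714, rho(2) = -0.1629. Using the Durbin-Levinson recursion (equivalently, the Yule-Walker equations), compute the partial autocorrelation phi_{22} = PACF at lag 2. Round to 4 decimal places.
\phi_{22} = -0.3490

The PACF at lag k is phi_{kk}, the last component of the solution
to the Yule-Walker system G_k phi = r_k where
  (G_k)_{ij} = rho(|i - j|), (r_k)_i = rho(i), i,j = 1..k.
Equivalently, Durbin-Levinson gives phi_{kk} iteratively:
  phi_{11} = rho(1)
  phi_{kk} = [rho(k) - sum_{j=1..k-1} phi_{k-1,j} rho(k-j)]
            / [1 - sum_{j=1..k-1} phi_{k-1,j} rho(j)],
  phi_{k,j} = phi_{k-1,j} - phi_{kk} phi_{k-1,k-j},  j = 1..k-1.
Step k = 1:
  phi_11 = rho(1) = 0.3714.
Step k = 2:
  phi_22 = [rho(2) - phi_11 rho(1)] / [1 - phi_11 rho(1)] = [-0.1629 - (0.3714)(0.3714)] / [1 - (0.3714)(0.3714)]
         = -0.30083796 / 0.86206204 = -0.349.
Therefore phi_{22} = -0.3490.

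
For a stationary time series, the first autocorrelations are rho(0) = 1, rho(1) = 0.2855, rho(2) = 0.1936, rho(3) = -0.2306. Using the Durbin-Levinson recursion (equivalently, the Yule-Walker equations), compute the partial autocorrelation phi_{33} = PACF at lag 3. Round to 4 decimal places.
\phi_{33} = -0.3470

The PACF at lag k is phi_{kk}, the last component of the solution
to the Yule-Walker system G_k phi = r_k where
  (G_k)_{ij} = rho(|i - j|), (r_k)_i = rho(i), i,j = 1..k.
Equivalently, Durbin-Levinson gives phi_{kk} iteratively:
  phi_{11} = rho(1)
  phi_{kk} = [rho(k) - sum_{j=1..k-1} phi_{k-1,j} rho(k-j)]
            / [1 - sum_{j=1..k-1} phi_{k-1,j} rho(j)],
  phi_{k,j} = phi_{k-1,j} - phi_{kk} phi_{k-1,k-j},  j = 1..k-1.
Step k = 1:
  phi_11 = rho(1) = 0.2855.
Step k = 2:
  phi_22 = [rho(2) - phi_11 rho(1)] / [1 - phi_11 rho(1)] = [0.1936 - (0.2855)(0.2855)] / [1 - (0.2855)(0.2855)]
         = 0.11208975 / 0.91848975 = 0.122037.
  Update: phi_21 = phi_11 - phi_22 phi_11 = 0.2855 - (0.122037)(0.2855) = 0.250658.
Step k = 3:
  phi_33 = [rho(3) - phi_21 rho(2) - phi_22 rho(1)] / [1 - phi_21 rho(1) - phi_22 rho(2)]
    numerator   = -0.2306 - (0.250658)(0.1936) - (0.122037)(0.2855) = -0.31396904
    denominator = 1 - (0.250658)(0.2855) - (0.122037)(0.1936) = 0.90481065
  phi_33 = -0.31396904 / 0.90481065 = -0.347.
Therefore phi_{33} = -0.3470.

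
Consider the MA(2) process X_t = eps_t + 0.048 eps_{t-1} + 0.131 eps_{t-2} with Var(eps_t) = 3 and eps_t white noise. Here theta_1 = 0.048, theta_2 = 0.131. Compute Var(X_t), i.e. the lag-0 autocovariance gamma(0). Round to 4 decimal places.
\gamma(0) = 3.0584

For an MA(q) process X_t = eps_t + sum_i theta_i eps_{t-i} with
Var(eps_t) = sigma^2, the variance is
  gamma(0) = sigma^2 * (1 + sum_i theta_i^2).
  sum_i theta_i^2 = (0.048)^2 + (0.131)^2 = 0.002304 + 0.017161 = 0.019465.
  gamma(0) = 3 * (1 + 0.019465) = 3 * 1.019465 = 3.058395, which rounds to 3.0584.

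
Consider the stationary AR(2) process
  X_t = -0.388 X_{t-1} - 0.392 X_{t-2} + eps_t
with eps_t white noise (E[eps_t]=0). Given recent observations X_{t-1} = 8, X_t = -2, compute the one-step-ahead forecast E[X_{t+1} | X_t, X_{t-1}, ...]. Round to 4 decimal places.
E[X_{t+1} \mid \mathcal F_t] = -2.3600

For an AR(p) model X_t = c + sum_i phi_i X_{t-i} + eps_t, the
one-step-ahead conditional mean is
  E[X_{t+1} | X_t, ...] = c + sum_i phi_i X_{t+1-i}.
Substitute known values:
  E[X_{t+1} | ...] = (-0.388) * (-2) + (-0.392) * (8)
                   = -2.3600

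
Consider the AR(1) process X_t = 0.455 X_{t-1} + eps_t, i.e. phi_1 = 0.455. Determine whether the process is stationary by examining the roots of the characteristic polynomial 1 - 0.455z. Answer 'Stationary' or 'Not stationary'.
\text{Stationary}

The AR(p) characteristic polynomial is P(z) = 1 - 0.455z.
Stationarity requires all roots to lie outside the unit circle, i.e. |z| > 1 for every root.
This is linear in z: 1 + (-0.455) z = 0  =>  z = -1/(-0.455) = 2.197802,  |z| = 2.197802.
Moduli of all roots: 2.1978.
All moduli strictly greater than 1? Yes.
Verdict: Stationary.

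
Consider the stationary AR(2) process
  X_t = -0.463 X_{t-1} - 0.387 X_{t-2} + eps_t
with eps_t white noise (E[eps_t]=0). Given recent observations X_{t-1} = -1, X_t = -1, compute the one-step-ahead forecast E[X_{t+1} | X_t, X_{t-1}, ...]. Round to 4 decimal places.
E[X_{t+1} \mid \mathcal F_t] = 0.8500

For an AR(p) model X_t = c + sum_i phi_i X_{t-i} + eps_t, the
one-step-ahead conditional mean is
  E[X_{t+1} | X_t, ...] = c + sum_i phi_i X_{t+1-i}.
Substitute known values:
  E[X_{t+1} | ...] = (-0.463) * (-1) + (-0.387) * (-1)
                   = 0.8500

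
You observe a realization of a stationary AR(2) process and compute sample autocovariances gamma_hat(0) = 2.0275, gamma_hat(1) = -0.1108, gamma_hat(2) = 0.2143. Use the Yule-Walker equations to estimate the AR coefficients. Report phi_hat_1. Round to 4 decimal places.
\hat\phi_{1} = -0.0490

The Yule-Walker equations for an AR(p) process read, in matrix form,
  Gamma_p phi = r_p,   with   (Gamma_p)_{ij} = gamma(|i - j|),
                       (r_p)_i = gamma(i),   i,j = 1..p.
Substitute the sample gammas (Toeplitz matrix and right-hand side of size 2):
  Gamma_p = [[2.0275, -0.1108], [-0.1108, 2.0275]]
  r_p     = [-0.1108, 0.2143]
Written out:
  2.0275 phi_1 - 0.1108 phi_2 = -0.1108
  -0.1108 phi_1 + 2.0275 phi_2 = 0.2143
Solve by Cramer's rule:
  det = gamma(0)^2 - gamma(1)^2 = (2.0275)^2 - (-0.1108)^2 = 4.11075625 - 0.01227664 = 4.09847961
  phi_hat_1 = [gamma(1) gamma(0) - gamma(1) gamma(2)] / det = [(-0.1108)(2.0275) - (-0.1108)(0.2143)] / 4.09847961 = -0.20090256 / 4.09847961 = -0.049
  phi_hat_2 = [gamma(0) gamma(2) - gamma(1)^2] / det = [(2.0275)(0.2143) - (-0.1108)^2] / 4.09847961 = 0.42221661 / 4.09847961 = 0.103
So phi_hat = [-0.0490, 0.1030].
Therefore phi_hat_1 = -0.0490.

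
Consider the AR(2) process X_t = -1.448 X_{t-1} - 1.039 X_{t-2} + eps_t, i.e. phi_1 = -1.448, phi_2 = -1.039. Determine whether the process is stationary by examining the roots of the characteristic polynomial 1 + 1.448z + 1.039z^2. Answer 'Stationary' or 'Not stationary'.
\text{Not stationary}

The AR(p) characteristic polynomial is P(z) = 1 + 1.448z + 1.039z^2.
Stationarity requires all roots to lie outside the unit circle, i.e. |z| > 1 for every root.
Set 1 + (1.448) z + (1.039) z^2 = 0, i.e. a z^2 + b z + c = 0 with a = 1.039, b = 1.448, c = 1.
Discriminant D = b^2 - 4ac = (1.448)^2 - 4*(1.039)*1 = 2.096704 - (4.156) = -2.059296.
D < 0, so the roots are the complex-conjugate pair z = (-b +/- i sqrt(-D)) / (2a) = -0.6968 +/- 0.6906i.
For a conjugate pair |z|^2 = z * conj(z) = (product of roots) = c/a = 1/(1.039) = 0.962464, so |z| = sqrt(0.962464) = 0.9811 for both roots.
Moduli of all roots: 0.9811, 0.9811.
All moduli strictly greater than 1? No.
Verdict: Not stationary.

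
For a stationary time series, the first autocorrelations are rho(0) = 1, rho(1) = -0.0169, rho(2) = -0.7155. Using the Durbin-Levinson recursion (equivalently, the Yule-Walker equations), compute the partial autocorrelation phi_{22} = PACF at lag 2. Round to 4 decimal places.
\phi_{22} = -0.7160

The PACF at lag k is phi_{kk}, the last component of the solution
to the Yule-Walker system G_k phi = r_k where
  (G_k)_{ij} = rho(|i - j|), (r_k)_i = rho(i), i,j = 1..k.
Equivalently, Durbin-Levinson gives phi_{kk} iteratively:
  phi_{11} = rho(1)
  phi_{kk} = [rho(k) - sum_{j=1..k-1} phi_{k-1,j} rho(k-j)]
            / [1 - sum_{j=1..k-1} phi_{k-1,j} rho(j)],
  phi_{k,j} = phi_{k-1,j} - phi_{kk} phi_{k-1,k-j},  j = 1..k-1.
Step k = 1:
  phi_11 = rho(1) = -0.0169.
Step k = 2:
  phi_22 = [rho(2) - phi_11 rho(1)] / [1 - phi_11 rho(1)] = [-0.7155 - (-0.0169)(-0.0169)] / [1 - (-0.0169)(-0.0169)]
         = -0.71578561 / 0.99971439 = -0.716.
Therefore phi_{22} = -0.7160.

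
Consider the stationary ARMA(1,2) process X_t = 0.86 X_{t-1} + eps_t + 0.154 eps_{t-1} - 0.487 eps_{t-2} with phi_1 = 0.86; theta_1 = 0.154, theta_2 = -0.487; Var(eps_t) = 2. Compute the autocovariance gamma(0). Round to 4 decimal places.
\gamma(0) = 5.1951

Multiply the model equation by X_{t-k} and take expectations. With theta_0 = psi_0 = 1 and psi_j the MA(infinity) weights, this gives
  gamma(k) - sum_i phi_i gamma(k-i) = c_k,
  c_k = sigma^2 * sum_{j=k..q} theta_j psi_{j-k}   (c_k = 0 for k > q),
using gamma(-m) = gamma(m).
psi-weights needed (psi_j = theta_j + sum_i phi_i psi_{j-i}):
  psi_1 = theta_1 + phi_1 = 0.154 + (0.86) = 1.014
  psi_2 = theta_2 + phi_1 psi_1 = -0.487 + (0.86)(1.014) = 0.38504
Right-hand sides:
  c_0 = sigma^2 (1 + theta_1 psi_1 + theta_2 psi_2) = 2 * (1 + (0.154)(1.014) + (-0.487)(0.38504)) = 2 * 0.968642 = 1.937283
  c_1 = sigma^2 (theta_1 + theta_2 psi_1) = 2 * (0.154 + (-0.487)(1.014)) = -0.679636
  c_2 = sigma^2 theta_2 = 2 * (-0.487) = -0.974
Equations for k = 0 and k = 1 (AR order 1):
  gamma(0) = phi_1 gamma(1) + c_0
  gamma(1) = phi_1 gamma(0) + c_1
Substituting the second into the first: gamma(0) (1 - phi_1^2) = c_0 + phi_1 c_1, so
  gamma(0) = (c_0 + phi_1 c_1) / (1 - phi_1^2) = (1.937283 + (0.86)(-0.679636)) / (1 - (0.86)^2) = 1.352796 / 0.2604 = 5.195069.
Therefore gamma(0) = 5.1951 (to 4 decimal places).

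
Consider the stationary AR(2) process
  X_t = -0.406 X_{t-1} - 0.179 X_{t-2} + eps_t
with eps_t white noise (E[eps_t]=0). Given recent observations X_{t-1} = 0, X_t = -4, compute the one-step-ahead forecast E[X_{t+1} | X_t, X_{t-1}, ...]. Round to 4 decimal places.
E[X_{t+1} \mid \mathcal F_t] = 1.6240

For an AR(p) model X_t = c + sum_i phi_i X_{t-i} + eps_t, the
one-step-ahead conditional mean is
  E[X_{t+1} | X_t, ...] = c + sum_i phi_i X_{t+1-i}.
Substitute known values:
  E[X_{t+1} | ...] = (-0.406) * (-4) + (-0.179) * (0)
                   = 1.6240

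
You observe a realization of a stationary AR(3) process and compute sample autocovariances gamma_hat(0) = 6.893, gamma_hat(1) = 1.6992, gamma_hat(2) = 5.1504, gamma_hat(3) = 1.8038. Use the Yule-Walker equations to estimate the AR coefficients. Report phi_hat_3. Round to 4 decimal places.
\hat\phi_{3} = 0.0730

The Yule-Walker equations for an AR(p) process read, in matrix form,
  Gamma_p phi = r_p,   with   (Gamma_p)_{ij} = gamma(|i - j|),
                       (r_p)_i = gamma(i),   i,j = 1..p.
Substitute the sample gammas (Toeplitz matrix and right-hand side of size 3):
  Gamma_p = [[6.893, 1.6992, 5.1504], [1.6992, 6.893, 1.6992], [5.1504, 1.6992, 6.893]]
  r_p     = [1.6992, 5.1504, 1.8038]
Written out (R1..R3):
  (R1) 6.893 phi_1 + 1.6992 phi_2 + 5.1504 phi_3 = 1.6992
  (R2) 1.6992 phi_1 + 6.893 phi_2 + 1.6992 phi_3 = 5.1504
  (R3) 5.1504 phi_1 + 1.6992 phi_2 + 6.893 phi_3 = 1.8038
Gaussian elimination:
  R2 <- R2 - (1.6992/6.893) R1 = R2 - (0.246511) R1:  6.474129 phi_2 + 0.42957 phi_3 = 4.731529
  R3 <- R3 - (5.1504/6.893) R1 = R3 - (0.747193) R1:  0.42957 phi_2 + 3.044658 phi_3 = 0.53417
  R3 <- R3 - (0.42957/6.474129) R2 = R3 - (0.066352) R2:  3.016155 phi_3 = 0.220225
Back-substitution:
  phi_hat_3 = 0.220225 / 3.016155 = 0.073015
  phi_hat_2 = (4.731529 - (0.42957)(0.073015)) / 6.474129 = 0.725992
  phi_hat_1 = (1.6992 - (1.6992)(0.725992) - (5.1504)(0.073015)) / 6.893 = 0.01299
So phi_hat = [0.0130, 0.7260, 0.0730].
Therefore phi_hat_3 = 0.0730.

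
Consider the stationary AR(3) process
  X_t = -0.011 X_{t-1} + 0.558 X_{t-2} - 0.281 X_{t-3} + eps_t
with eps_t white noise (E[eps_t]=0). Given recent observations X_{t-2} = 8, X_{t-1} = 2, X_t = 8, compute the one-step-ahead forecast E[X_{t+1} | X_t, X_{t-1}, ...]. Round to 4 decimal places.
E[X_{t+1} \mid \mathcal F_t] = -1.2200

For an AR(p) model X_t = c + sum_i phi_i X_{t-i} + eps_t, the
one-step-ahead conditional mean is
  E[X_{t+1} | X_t, ...] = c + sum_i phi_i X_{t+1-i}.
Substitute known values:
  E[X_{t+1} | ...] = (-0.011) * (8) + (0.558) * (2) + (-0.281) * (8)
                   = -1.2200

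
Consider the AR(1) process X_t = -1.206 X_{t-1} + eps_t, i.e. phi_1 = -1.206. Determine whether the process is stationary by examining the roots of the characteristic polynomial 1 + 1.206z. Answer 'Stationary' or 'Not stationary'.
\text{Not stationary}

The AR(p) characteristic polynomial is P(z) = 1 + 1.206z.
Stationarity requires all roots to lie outside the unit circle, i.e. |z| > 1 for every root.
This is linear in z: 1 + (1.206) z = 0  =>  z = -1/(1.206) = -0.829187,  |z| = 0.829187.
Moduli of all roots: 0.8292.
All moduli strictly greater than 1? No.
Verdict: Not stationary.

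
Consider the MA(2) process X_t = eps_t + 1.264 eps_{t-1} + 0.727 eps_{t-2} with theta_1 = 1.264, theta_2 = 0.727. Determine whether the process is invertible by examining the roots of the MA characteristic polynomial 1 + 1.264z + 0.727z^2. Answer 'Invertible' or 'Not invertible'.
\text{Invertible}

The MA(q) characteristic polynomial is P(z) = 1 + 1.264z + 0.727z^2.
Invertibility requires all roots to lie outside the unit circle, i.e. |z| > 1 for every root.
Set 1 + (1.264) z + (0.727) z^2 = 0, i.e. a z^2 + b z + c = 0 with a = 0.727, b = 1.264, c = 1.
Discriminant D = b^2 - 4ac = (1.264)^2 - 4*(0.727)*1 = 1.597696 - (2.908) = -1.310304.
D < 0, so the roots are the complex-conjugate pair z = (-b +/- i sqrt(-D)) / (2a) = -0.8693 +/- 0.7873i.
For a conjugate pair |z|^2 = z * conj(z) = (product of roots) = c/a = 1/(0.727) = 1.375516, so |z| = sqrt(1.375516) = 1.1728 for both roots.
Moduli of all roots: 1.1728, 1.1728.
All moduli strictly greater than 1? Yes.
Verdict: Invertible.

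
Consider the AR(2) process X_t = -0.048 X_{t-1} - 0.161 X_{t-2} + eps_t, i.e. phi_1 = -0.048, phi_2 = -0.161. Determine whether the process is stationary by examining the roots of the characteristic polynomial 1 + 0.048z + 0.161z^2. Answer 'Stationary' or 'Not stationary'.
\text{Stationary}

The AR(p) characteristic polynomial is P(z) = 1 + 0.048z + 0.161z^2.
Stationarity requires all roots to lie outside the unit circle, i.e. |z| > 1 for every root.
Set 1 + (0.048) z + (0.161) z^2 = 0, i.e. a z^2 + b z + c = 0 with a = 0.161, b = 0.048, c = 1.
Discriminant D = b^2 - 4ac = (0.048)^2 - 4*(0.161)*1 = 0.002304 - (0.644) = -0.641696.
D < 0, so the roots are the complex-conjugate pair z = (-b +/- i sqrt(-D)) / (2a) = -0.1491 +/- 2.4878i.
For a conjugate pair |z|^2 = z * conj(z) = (product of roots) = c/a = 1/(0.161) = 6.21118, so |z| = sqrt(6.21118) = 2.4922 for both roots.
Moduli of all roots: 2.4922, 2.4922.
All moduli strictly greater than 1? Yes.
Verdict: Stationary.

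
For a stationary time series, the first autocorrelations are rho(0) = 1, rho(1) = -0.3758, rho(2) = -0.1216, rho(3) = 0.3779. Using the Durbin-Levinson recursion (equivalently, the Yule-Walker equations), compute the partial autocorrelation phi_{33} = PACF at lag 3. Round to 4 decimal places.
\phi_{33} = 0.2611

The PACF at lag k is phi_{kk}, the last component of the solution
to the Yule-Walker system G_k phi = r_k where
  (G_k)_{ij} = rho(|i - j|), (r_k)_i = rho(i), i,j = 1..k.
Equivalently, Durbin-Levinson gives phi_{kk} iteratively:
  phi_{11} = rho(1)
  phi_{kk} = [rho(k) - sum_{j=1..k-1} phi_{k-1,j} rho(k-j)]
            / [1 - sum_{j=1..k-1} phi_{k-1,j} rho(j)],
  phi_{k,j} = phi_{k-1,j} - phi_{kk} phi_{k-1,k-j},  j = 1..k-1.
Step k = 1:
  phi_11 = rho(1) = -0.3758.
Step k = 2:
  phi_22 = [rho(2) - phi_11 rho(1)] / [1 - phi_11 rho(1)] = [-0.1216 - (-0.3758)(-0.3758)] / [1 - (-0.3758)(-0.3758)]
         = -0.26282564 / 0.85877436 = -0.306047.
  Update: phi_21 = phi_11 - phi_22 phi_11 = -0.3758 - (-0.306047)(-0.3758) = -0.490813.
Step k = 3:
  phi_33 = [rho(3) - phi_21 rho(2) - phi_22 rho(1)] / [1 - phi_21 rho(1) - phi_22 rho(2)]
    numerator   = 0.3779 - (-0.490813)(-0.1216) - (-0.306047)(-0.3758) = 0.20320458
    denominator = 1 - (-0.490813)(-0.3758) - (-0.306047)(-0.1216) = 0.77833726
  phi_33 = 0.20320458 / 0.77833726 = 0.2611.
Therefore phi_{33} = 0.2611.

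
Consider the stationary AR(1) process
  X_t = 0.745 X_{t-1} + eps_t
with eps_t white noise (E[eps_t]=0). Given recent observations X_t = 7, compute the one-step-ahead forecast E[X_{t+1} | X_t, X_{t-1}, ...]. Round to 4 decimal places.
E[X_{t+1} \mid \mathcal F_t] = 5.2150

For an AR(p) model X_t = c + sum_i phi_i X_{t-i} + eps_t, the
one-step-ahead conditional mean is
  E[X_{t+1} | X_t, ...] = c + sum_i phi_i X_{t+1-i}.
Substitute known values:
  E[X_{t+1} | ...] = (0.745) * (7)
                   = 5.2150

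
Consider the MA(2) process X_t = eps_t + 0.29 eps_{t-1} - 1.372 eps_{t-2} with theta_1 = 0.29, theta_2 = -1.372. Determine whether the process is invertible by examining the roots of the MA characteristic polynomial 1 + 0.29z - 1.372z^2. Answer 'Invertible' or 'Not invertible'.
\text{Not invertible}

The MA(q) characteristic polynomial is P(z) = 1 + 0.29z - 1.372z^2.
Invertibility requires all roots to lie outside the unit circle, i.e. |z| > 1 for every root.
Set 1 + (0.29) z + (-1.372) z^2 = 0, i.e. a z^2 + b z + c = 0 with a = -1.372, b = 0.29, c = 1.
Discriminant D = b^2 - 4ac = (0.29)^2 - 4*(-1.372)*1 = 0.0841 - (-5.488) = 5.5721.
D >= 0, so the roots are real: z = (-b +/- sqrt(D)) / (2a) = (-0.29 +/- 2.36053) / (-2.744).
  z_1 = (-0.29 + 2.36053) / (-2.744) = -0.7546,   |z_1| = 0.7546.
  z_2 = (-0.29 - 2.36053) / (-2.744) = 0.9659,   |z_2| = 0.9659.
Moduli of all roots: 0.7546, 0.9659.
All moduli strictly greater than 1? No.
Verdict: Not invertible.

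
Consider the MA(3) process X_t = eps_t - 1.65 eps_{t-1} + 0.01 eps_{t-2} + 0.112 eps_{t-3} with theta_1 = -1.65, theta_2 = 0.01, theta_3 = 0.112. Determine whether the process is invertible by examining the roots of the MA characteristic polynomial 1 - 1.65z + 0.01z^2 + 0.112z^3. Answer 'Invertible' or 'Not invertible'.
\text{Not invertible}

The MA(q) characteristic polynomial is P(z) = 1 - 1.65z + 0.01z^2 + 0.112z^3.
Invertibility requires all roots to lie outside the unit circle, i.e. |z| > 1 for every root.
Degree 3: look for a simple real root z0 first, then factor out (1 - z/z0) and solve the remaining quadratic.
Testing z0 = 0.625: P(0.625) = 1 + (-1.65)(0.625) + (0.01)(0.625)^2 + (0.112)(0.625)^3
  = 1 + (-1.03125) + (0.003906) + (0.027344) = 0.  So z_0 = 0.625 is a root, |z_0| = 0.625.
Divide out the factor (1 - 1.6 z) = (1 - z/z0) (since 1/z0 = 1.6):
  P(z) = (1 - 1.6 z)(1 + (-0.05) z + (-0.07) z^2)
  [check: z-coef -0.05 - (1.6) = -1.65; z^2-coef -0.07 - (1.6)(-0.05) = 0.01; z^3-coef -(1.6)(-0.07) = 0.112.]
Remaining roots from the quadratic factor 1 + (-0.05) z + (-0.07) z^2:
  Set 1 + (-0.05) z + (-0.07) z^2 = 0, i.e. a z^2 + b z + c = 0 with a = -0.07, b = -0.05, c = 1.
  Discriminant D = b^2 - 4ac = (-0.05)^2 - 4*(-0.07)*1 = 0.0025 - (-0.28) = 0.2825.
  D >= 0, so the roots are real: z = (-b +/- sqrt(D)) / (2a) = (0.05 +/- 0.531507) / (-0.14).
    z_1 = (0.05 + 0.531507) / (-0.14) = -4.1536,   |z_1| = 4.1536.
    z_2 = (0.05 - 0.531507) / (-0.14) = 3.4393,   |z_2| = 3.4393.
Moduli of all roots: 0.6250, 4.1536, 3.4393.
All moduli strictly greater than 1? No.
Verdict: Not invertible.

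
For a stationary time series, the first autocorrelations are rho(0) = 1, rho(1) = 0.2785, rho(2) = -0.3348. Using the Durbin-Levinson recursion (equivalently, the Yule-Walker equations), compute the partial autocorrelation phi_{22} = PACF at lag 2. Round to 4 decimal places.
\phi_{22} = -0.4470

The PACF at lag k is phi_{kk}, the last component of the solution
to the Yule-Walker system G_k phi = r_k where
  (G_k)_{ij} = rho(|i - j|), (r_k)_i = rho(i), i,j = 1..k.
Equivalently, Durbin-Levinson gives phi_{kk} iteratively:
  phi_{11} = rho(1)
  phi_{kk} = [rho(k) - sum_{j=1..k-1} phi_{k-1,j} rho(k-j)]
            / [1 - sum_{j=1..k-1} phi_{k-1,j} rho(j)],
  phi_{k,j} = phi_{k-1,j} - phi_{kk} phi_{k-1,k-j},  j = 1..k-1.
Step k = 1:
  phi_11 = rho(1) = 0.2785.
Step k = 2:
  phi_22 = [rho(2) - phi_11 rho(1)] / [1 - phi_11 rho(1)] = [-0.3348 - (0.2785)(0.2785)] / [1 - (0.2785)(0.2785)]
         = -0.41236225 / 0.92243775 = -0.447.
Therefore phi_{22} = -0.4470.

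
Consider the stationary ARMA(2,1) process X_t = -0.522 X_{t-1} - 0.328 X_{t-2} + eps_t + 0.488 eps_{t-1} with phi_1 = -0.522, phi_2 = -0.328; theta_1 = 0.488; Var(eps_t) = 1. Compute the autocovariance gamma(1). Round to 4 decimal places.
\gamma(1) = -0.0777

Multiply the model equation by X_{t-k} and take expectations. With theta_0 = psi_0 = 1 and psi_j the MA(infinity) weights, this gives
  gamma(k) - sum_i phi_i gamma(k-i) = c_k,
  c_k = sigma^2 * sum_{j=k..q} theta_j psi_{j-k}   (c_k = 0 for k > q),
using gamma(-m) = gamma(m).
psi-weights needed (psi_j = theta_j + sum_i phi_i psi_{j-i}):
  psi_1 = theta_1 + phi_1 = 0.488 + (-0.522) = -0.034
Right-hand sides:
  c_0 = sigma^2 (1 + theta_1 psi_1) = 1 * (1 + (0.488)(-0.034)) = 1 * 0.983408 = 0.983408
  c_1 = sigma^2 theta_1 = 1 * (0.488) = 0.488
  c_2 = 0
Equations for k = 0, 1, 2 (AR order 2, c_2 = 0):
  (E0) gamma(0) = phi_1 gamma(1) + phi_2 gamma(2) + c_0
  (E1) gamma(1) = phi_1 gamma(0) + phi_2 gamma(1) + c_1
  (E2) gamma(2) = phi_1 gamma(1) + phi_2 gamma(0)
From (E1): gamma(1) = A gamma(0) + B with
  A = phi_1 / (1 - phi_2) = -0.522 / 1.328 = -0.393072,   B = c_1 / (1 - phi_2) = 0.488 / 1.328 = 0.36747.
Insert (E2) into (E0): gamma(0) (1 - phi_2^2) = phi_1 (1 + phi_2) gamma(1) + c_0.
  phi_1 (1 + phi_2) = (-0.522)(0.672) = -0.350784,   1 - phi_2^2 = 0.892416.
Replace gamma(1) by A gamma(0) + B and collect gamma(0):
  gamma(0) [0.892416 - (-0.350784)(-0.393072)] = (-0.350784)(0.36747) + 0.983408
  gamma(0) * 0.754533 = 0.854505
  gamma(0) = 0.854505 / 0.754533 = 1.132496.
  gamma(1) = A gamma(0) + B = (-0.393072)(1.132496) + (0.36747) = -0.077683.
Therefore gamma(1) = -0.0777 (to 4 decimal places).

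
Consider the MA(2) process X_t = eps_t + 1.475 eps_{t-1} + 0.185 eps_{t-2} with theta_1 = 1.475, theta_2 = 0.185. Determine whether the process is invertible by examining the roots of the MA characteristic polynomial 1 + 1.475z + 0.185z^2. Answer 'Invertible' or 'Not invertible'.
\text{Not invertible}

The MA(q) characteristic polynomial is P(z) = 1 + 1.475z + 0.185z^2.
Invertibility requires all roots to lie outside the unit circle, i.e. |z| > 1 for every root.
Set 1 + (1.475) z + (0.185) z^2 = 0, i.e. a z^2 + b z + c = 0 with a = 0.185, b = 1.475, c = 1.
Discriminant D = b^2 - 4ac = (1.475)^2 - 4*(0.185)*1 = 2.175625 - (0.74) = 1.435625.
D >= 0, so the roots are real: z = (-b +/- sqrt(D)) / (2a) = (-1.475 +/- 1.198176) / (0.37).
  z_1 = (-1.475 + 1.198176) / (0.37) = -0.7482,   |z_1| = 0.7482.
  z_2 = (-1.475 - 1.198176) / (0.37) = -7.2248,   |z_2| = 7.2248.
Moduli of all roots: 0.7482, 7.2248.
All moduli strictly greater than 1? No.
Verdict: Not invertible.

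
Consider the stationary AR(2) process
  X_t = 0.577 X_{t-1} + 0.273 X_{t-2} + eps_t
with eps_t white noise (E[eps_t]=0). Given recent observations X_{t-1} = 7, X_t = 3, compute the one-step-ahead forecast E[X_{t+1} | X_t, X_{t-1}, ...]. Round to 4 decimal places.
E[X_{t+1} \mid \mathcal F_t] = 3.6420

For an AR(p) model X_t = c + sum_i phi_i X_{t-i} + eps_t, the
one-step-ahead conditional mean is
  E[X_{t+1} | X_t, ...] = c + sum_i phi_i X_{t+1-i}.
Substitute known values:
  E[X_{t+1} | ...] = (0.577) * (3) + (0.273) * (7)
                   = 3.6420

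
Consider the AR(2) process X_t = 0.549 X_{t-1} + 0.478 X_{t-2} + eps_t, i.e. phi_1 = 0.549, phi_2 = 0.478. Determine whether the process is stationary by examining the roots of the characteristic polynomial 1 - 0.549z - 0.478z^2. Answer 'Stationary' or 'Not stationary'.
\text{Not stationary}

The AR(p) characteristic polynomial is P(z) = 1 - 0.549z - 0.478z^2.
Stationarity requires all roots to lie outside the unit circle, i.e. |z| > 1 for every root.
Set 1 + (-0.549) z + (-0.478) z^2 = 0, i.e. a z^2 + b z + c = 0 with a = -0.478, b = -0.549, c = 1.
Discriminant D = b^2 - 4ac = (-0.549)^2 - 4*(-0.478)*1 = 0.301401 - (-1.912) = 2.213401.
D >= 0, so the roots are real: z = (-b +/- sqrt(D)) / (2a) = (0.549 +/- 1.48775) / (-0.956).
  z_1 = (0.549 + 1.48775) / (-0.956) = -2.1305,   |z_1| = 2.1305.
  z_2 = (0.549 - 1.48775) / (-0.956) = 0.982,   |z_2| = 0.982.
Moduli of all roots: 2.1305, 0.9820.
All moduli strictly greater than 1? No.
Verdict: Not stationary.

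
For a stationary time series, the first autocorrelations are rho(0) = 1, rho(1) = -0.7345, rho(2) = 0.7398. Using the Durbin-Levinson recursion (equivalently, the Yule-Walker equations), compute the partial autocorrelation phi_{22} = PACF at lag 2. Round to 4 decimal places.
\phi_{22} = 0.4350

The PACF at lag k is phi_{kk}, the last component of the solution
to the Yule-Walker system G_k phi = r_k where
  (G_k)_{ij} = rho(|i - j|), (r_k)_i = rho(i), i,j = 1..k.
Equivalently, Durbin-Levinson gives phi_{kk} iteratively:
  phi_{11} = rho(1)
  phi_{kk} = [rho(k) - sum_{j=1..k-1} phi_{k-1,j} rho(k-j)]
            / [1 - sum_{j=1..k-1} phi_{k-1,j} rho(j)],
  phi_{k,j} = phi_{k-1,j} - phi_{kk} phi_{k-1,k-j},  j = 1..k-1.
Step k = 1:
  phi_11 = rho(1) = -0.7345.
Step k = 2:
  phi_22 = [rho(2) - phi_11 rho(1)] / [1 - phi_11 rho(1)] = [0.7398 - (-0.7345)(-0.7345)] / [1 - (-0.7345)(-0.7345)]
         = 0.20030975 / 0.46050975 = 0.435.
Therefore phi_{22} = 0.4350.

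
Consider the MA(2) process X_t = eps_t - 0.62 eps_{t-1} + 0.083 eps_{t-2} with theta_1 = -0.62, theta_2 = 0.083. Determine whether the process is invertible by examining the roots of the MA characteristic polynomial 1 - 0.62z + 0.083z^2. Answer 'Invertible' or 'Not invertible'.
\text{Invertible}

The MA(q) characteristic polynomial is P(z) = 1 - 0.62z + 0.083z^2.
Invertibility requires all roots to lie outside the unit circle, i.e. |z| > 1 for every root.
Set 1 + (-0.62) z + (0.083) z^2 = 0, i.e. a z^2 + b z + c = 0 with a = 0.083, b = -0.62, c = 1.
Discriminant D = b^2 - 4ac = (-0.62)^2 - 4*(0.083)*1 = 0.3844 - (0.332) = 0.0524.
D >= 0, so the roots are real: z = (-b +/- sqrt(D)) / (2a) = (0.62 +/- 0.22891) / (0.166).
  z_1 = (0.62 + 0.22891) / (0.166) = 5.1139,   |z_1| = 5.1139.
  z_2 = (0.62 - 0.22891) / (0.166) = 2.356,   |z_2| = 2.356.
Moduli of all roots: 5.1139, 2.3560.
All moduli strictly greater than 1? Yes.
Verdict: Invertible.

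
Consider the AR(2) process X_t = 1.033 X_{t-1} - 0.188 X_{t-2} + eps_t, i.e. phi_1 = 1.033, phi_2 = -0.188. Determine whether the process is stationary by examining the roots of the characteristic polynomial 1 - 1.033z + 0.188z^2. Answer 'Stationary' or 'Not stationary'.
\text{Stationary}

The AR(p) characteristic polynomial is P(z) = 1 - 1.033z + 0.188z^2.
Stationarity requires all roots to lie outside the unit circle, i.e. |z| > 1 for every root.
Set 1 + (-1.033) z + (0.188) z^2 = 0, i.e. a z^2 + b z + c = 0 with a = 0.188, b = -1.033, c = 1.
Discriminant D = b^2 - 4ac = (-1.033)^2 - 4*(0.188)*1 = 1.067089 - (0.752) = 0.315089.
D >= 0, so the roots are real: z = (-b +/- sqrt(D)) / (2a) = (1.033 +/- 0.561328) / (0.376).
  z_1 = (1.033 + 0.561328) / (0.376) = 4.2402,   |z_1| = 4.2402.
  z_2 = (1.033 - 0.561328) / (0.376) = 1.2544,   |z_2| = 1.2544.
Moduli of all roots: 4.2402, 1.2544.
All moduli strictly greater than 1? Yes.
Verdict: Stationary.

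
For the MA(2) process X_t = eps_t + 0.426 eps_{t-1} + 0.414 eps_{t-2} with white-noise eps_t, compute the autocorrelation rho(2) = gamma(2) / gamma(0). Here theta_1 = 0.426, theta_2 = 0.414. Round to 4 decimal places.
\rho(2) = 0.3060

For an MA(q) process with theta_0 = 1, the autocovariance is
  gamma(k) = sigma^2 * sum_{i=0..q-k} theta_i * theta_{i+k},
and rho(k) = gamma(k) / gamma(0). Sigma^2 cancels.
  numerator   = (1)*(0.414) = 0.414.
  denominator = (1)^2 + (0.426)^2 + (0.414)^2 = 1.352872.
  rho(2) = 0.414 / 1.352872 = 0.3060.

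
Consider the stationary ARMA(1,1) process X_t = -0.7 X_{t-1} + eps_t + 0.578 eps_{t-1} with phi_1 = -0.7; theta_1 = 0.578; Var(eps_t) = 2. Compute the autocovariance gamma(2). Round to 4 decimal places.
\gamma(2) = 0.1994

Multiply the model equation by X_{t-k} and take expectations. With theta_0 = psi_0 = 1 and psi_j the MA(infinity) weights, this gives
  gamma(k) - sum_i phi_i gamma(k-i) = c_k,
  c_k = sigma^2 * sum_{j=k..q} theta_j psi_{j-k}   (c_k = 0 for k > q),
using gamma(-m) = gamma(m).
psi-weights needed (psi_j = theta_j + sum_i phi_i psi_{j-i}):
  psi_1 = theta_1 + phi_1 = 0.578 + (-0.7) = -0.122
Right-hand sides:
  c_0 = sigma^2 (1 + theta_1 psi_1) = 2 * (1 + (0.578)(-0.122)) = 2 * 0.929484 = 1.858968
  c_1 = sigma^2 theta_1 = 2 * (0.578) = 1.156
  c_2 = 0
Equations for k = 0 and k = 1 (AR order 1):
  gamma(0) = phi_1 gamma(1) + c_0
  gamma(1) = phi_1 gamma(0) + c_1
Substituting the second into the first: gamma(0) (1 - phi_1^2) = c_0 + phi_1 c_1, so
  gamma(0) = (c_0 + phi_1 c_1) / (1 - phi_1^2) = (1.858968 + (-0.7)(1.156)) / (1 - (-0.7)^2) = 1.049768 / 0.51 = 2.058369.
  gamma(1) = phi_1 gamma(0) + c_1 = (-0.7)(2.058369) + (1.156) = -0.284858.
For k = 2 (> q): gamma(2) = phi_1 gamma(1) = (-0.7)(-0.284858) = 0.199401.
Therefore gamma(2) = 0.1994 (to 4 decimal places).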